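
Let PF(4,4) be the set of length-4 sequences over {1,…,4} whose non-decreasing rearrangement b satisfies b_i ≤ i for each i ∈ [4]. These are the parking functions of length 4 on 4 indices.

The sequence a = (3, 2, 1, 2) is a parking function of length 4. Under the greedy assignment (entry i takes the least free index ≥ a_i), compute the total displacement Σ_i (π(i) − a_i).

Σπ = 4·5/2 = 10 (π permutes [4]); Σa = 3+2+1+2 = 8; disp = 10−8 = 2.

2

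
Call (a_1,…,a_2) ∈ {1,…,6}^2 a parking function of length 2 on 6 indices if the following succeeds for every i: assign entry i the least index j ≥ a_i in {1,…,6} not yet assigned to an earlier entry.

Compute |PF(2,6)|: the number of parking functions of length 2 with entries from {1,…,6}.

Count = (7−2)·7^(2−1) = 5 · 7 = 35 (Konheim–Weiss)
Check (3,1) → sorted (1,3): b_i ≤ 4+i ∀i, a PF.

35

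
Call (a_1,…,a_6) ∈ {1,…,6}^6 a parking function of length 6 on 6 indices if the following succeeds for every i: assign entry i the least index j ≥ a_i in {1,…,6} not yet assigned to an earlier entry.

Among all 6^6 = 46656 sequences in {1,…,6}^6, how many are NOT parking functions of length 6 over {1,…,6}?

29849

#PF = 1·7^5 = 1×16807 = 16807 [KW]
Check (3,5,2,2,2,4) → sorted (2,2,2,3,4,5): b_1=2>1, not a PF.
6^6 − 16807 = 46656 − 16807 = 29849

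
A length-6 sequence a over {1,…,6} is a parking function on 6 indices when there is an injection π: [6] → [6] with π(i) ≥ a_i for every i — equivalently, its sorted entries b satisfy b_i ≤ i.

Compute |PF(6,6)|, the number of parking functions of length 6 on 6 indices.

|PF(6,6)| = (6−6+1)·(6+1)^(6−1) = 1×16807 = 16807 (Konheim–Weiss)
One tuple (2,1,6,2,2,2) → sorted (1,2,2,2,2,6): b_i ≤ i ∀i, a PF.

16807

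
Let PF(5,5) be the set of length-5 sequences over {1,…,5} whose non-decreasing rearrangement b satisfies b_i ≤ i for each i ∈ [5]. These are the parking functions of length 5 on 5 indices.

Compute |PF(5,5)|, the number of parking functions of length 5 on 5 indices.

#PF = 1·6^4 = 1 · 1296 = 1296 (Pollak)
Example (4,1,5,3,2) → sorted (1,2,3,4,5): b_i ≤ i ∀i, a PF.

1296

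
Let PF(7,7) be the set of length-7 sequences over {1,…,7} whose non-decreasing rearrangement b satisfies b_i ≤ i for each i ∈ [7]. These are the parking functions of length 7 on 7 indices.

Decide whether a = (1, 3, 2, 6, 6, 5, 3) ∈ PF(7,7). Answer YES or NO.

Rearranged: b = (1, 2, 3, 3, 5, 6, 6).
  b_1=1 ≤ 1
  b_2=2 ≤ 2
  b_3=3 ≤ 3
  b_4=3 ≤ 4
  b_5=5 ≤ 5
  b_6=6 ≤ 6
  b_7=6 ≤ 7
All bounds hold ⇒ YES

YES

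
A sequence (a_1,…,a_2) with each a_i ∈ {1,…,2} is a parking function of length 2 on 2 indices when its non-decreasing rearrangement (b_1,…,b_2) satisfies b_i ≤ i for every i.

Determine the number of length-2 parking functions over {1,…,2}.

3

#PF = 1·3^1 = 1·3 = 3 (Konheim–Weiss)
One tuple (1,2) → sorted (1,2): b_i ≤ i ∀i, a PF.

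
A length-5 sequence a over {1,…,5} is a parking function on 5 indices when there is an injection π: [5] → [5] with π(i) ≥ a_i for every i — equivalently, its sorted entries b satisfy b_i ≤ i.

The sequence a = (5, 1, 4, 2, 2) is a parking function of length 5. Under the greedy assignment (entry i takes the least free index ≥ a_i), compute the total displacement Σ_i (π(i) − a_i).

Σπ(i) = 1+…+5 = 15; Σa = 5+1+4+2+2 = 14; disp = 15−14 = 1.

1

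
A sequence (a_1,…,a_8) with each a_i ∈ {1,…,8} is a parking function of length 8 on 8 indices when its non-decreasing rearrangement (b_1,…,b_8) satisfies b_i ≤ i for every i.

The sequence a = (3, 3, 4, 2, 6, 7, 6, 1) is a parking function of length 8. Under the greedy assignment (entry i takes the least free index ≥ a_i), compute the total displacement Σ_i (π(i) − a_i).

Σπ = 8·9/2 = 36 (π permutes [8]); Σa = 3+3+4+2+6+7+6+1 = 32; disp = 36−32 = 4.

4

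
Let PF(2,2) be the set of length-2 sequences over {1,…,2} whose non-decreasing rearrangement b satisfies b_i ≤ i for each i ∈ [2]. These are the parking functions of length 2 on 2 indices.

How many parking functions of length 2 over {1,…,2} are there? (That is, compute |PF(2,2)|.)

|PF(2,2)| = (2−2+1)·(2+1)^(2−1) = 1·3 = 3 [KW]
E.g. (2,1) → sorted (1,2): b_i ≤ i ∀i, a PF.

3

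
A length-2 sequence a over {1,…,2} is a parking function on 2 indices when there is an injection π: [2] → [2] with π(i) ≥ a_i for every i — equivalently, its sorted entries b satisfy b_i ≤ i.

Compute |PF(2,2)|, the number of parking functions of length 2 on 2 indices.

3

|PF| = 1·3^1 = 1×3 = 3 (Pollak)
One tuple (1,1) → sorted (1,1): b_i ≤ i ∀i, a PF.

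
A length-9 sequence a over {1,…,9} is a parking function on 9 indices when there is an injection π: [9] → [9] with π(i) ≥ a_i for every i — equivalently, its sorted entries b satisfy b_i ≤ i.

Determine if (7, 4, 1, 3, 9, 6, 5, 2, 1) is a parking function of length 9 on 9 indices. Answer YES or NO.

YES

Sorted: b = (1, 1, 2, 3, 4, 5, 6, 7, 9).
  b_1=1 ≤ 1
  b_2=1 ≤ 2
  b_3=2 ≤ 3
  b_4=3 ≤ 4
  b_5=4 ≤ 5
  b_6=5 ≤ 6
  b_7=6 ≤ 7
  b_8=7 ≤ 8
  b_9=9 ≤ 9
All bounds hold ⇒ YES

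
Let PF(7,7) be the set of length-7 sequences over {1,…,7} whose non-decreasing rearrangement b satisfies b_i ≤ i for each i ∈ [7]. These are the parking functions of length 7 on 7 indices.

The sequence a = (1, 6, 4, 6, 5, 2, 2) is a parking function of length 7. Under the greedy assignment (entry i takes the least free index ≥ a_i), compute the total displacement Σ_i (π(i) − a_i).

Σπ = 7·8/2 = 28 (π permutes [7]); Σa = 1+6+4+6+5+2+2 = 26; disp = 28−26 = 2.

2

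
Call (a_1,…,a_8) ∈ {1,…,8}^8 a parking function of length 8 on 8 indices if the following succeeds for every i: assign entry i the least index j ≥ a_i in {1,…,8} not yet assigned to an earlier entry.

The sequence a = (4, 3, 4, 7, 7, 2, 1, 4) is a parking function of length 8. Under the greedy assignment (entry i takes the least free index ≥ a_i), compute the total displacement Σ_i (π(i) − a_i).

Σπ(i) = 1+…+8 = 36; Σa = 4+3+4+7+7+2+1+4 = 32; disp = 36−32 = 4.

4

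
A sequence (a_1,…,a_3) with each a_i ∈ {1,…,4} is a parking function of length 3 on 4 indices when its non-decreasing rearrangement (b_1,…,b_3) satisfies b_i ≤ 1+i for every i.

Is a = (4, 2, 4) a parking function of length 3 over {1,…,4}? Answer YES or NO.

NO

Sorted: b = (2, 4, 4).
  b_1=2 ≤ 2
  b_2=4 > 3
  fails at i=2 ⇒ NO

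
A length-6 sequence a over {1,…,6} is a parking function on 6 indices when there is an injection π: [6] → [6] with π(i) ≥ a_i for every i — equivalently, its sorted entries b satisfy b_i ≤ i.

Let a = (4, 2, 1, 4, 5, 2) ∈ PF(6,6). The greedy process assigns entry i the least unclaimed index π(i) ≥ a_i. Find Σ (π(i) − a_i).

Σπ = 6·7/2 = 21 (π permutes [6]); Σa = 4+2+1+4+5+2 = 18; disp = 21−18 = 3.

3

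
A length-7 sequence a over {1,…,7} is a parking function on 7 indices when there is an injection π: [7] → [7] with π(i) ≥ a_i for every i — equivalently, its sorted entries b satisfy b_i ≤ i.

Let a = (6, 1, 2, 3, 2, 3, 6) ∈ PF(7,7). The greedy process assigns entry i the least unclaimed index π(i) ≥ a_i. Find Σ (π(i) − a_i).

5

Σπ = 28 ({1..7} each once); Σa = 6+1+2+3+2+3+6 = 23; disp = 28−23 = 5.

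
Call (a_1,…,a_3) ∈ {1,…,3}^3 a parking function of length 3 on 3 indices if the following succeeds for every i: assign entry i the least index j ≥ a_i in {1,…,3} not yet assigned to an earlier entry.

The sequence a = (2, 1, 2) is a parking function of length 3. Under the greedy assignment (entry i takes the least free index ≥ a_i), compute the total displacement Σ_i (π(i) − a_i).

Σπ = 6 ({1..3} each once); Σa = 2+1+2 = 5; disp = 6−5 = 1.

1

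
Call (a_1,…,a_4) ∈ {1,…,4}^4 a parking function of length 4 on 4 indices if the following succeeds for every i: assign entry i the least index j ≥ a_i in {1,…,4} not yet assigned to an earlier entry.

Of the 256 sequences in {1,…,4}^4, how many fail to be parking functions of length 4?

131

|PF| = 1·5^3 = 1×125 = 125 [KW]
Example (4,4,2,3) → sorted (2,3,4,4): b_1=2>1, not a PF.
4^4 − 125 = 256 − 125 = 131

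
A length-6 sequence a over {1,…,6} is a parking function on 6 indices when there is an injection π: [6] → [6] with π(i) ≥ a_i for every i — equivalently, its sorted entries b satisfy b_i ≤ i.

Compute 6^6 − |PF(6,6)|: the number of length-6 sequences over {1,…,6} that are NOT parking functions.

|PF(6,6)| = (6−6+1)·(6+1)^(6−1) = 1 · 16807 = 16807 (Pollak)
One tuple (4,3,5,6,4,6) → sorted (3,4,4,5,6,6): b_1=3>1, not a PF.
6^6 − 16807 = 46656 − 16807 = 29849

29849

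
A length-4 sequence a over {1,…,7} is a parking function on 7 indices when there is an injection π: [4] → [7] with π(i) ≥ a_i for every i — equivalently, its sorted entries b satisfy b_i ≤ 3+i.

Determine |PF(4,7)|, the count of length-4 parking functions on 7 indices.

|PF| = (8−4)·8^(4−1) = 4 · 512 = 2048 (Pollak)
One tuple (2,1,7,6) → sorted (1,2,6,7): b_i ≤ 3+i ∀i, a PF.

2048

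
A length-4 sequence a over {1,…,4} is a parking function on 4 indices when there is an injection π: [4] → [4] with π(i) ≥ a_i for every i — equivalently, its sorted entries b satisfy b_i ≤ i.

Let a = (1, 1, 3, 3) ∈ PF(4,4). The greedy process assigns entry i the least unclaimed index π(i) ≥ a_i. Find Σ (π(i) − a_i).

Σπ = 4·5/2 = 10 (π permutes [4]); Σa = 1+1+3+3 = 8; disp = 10−8 = 2.

2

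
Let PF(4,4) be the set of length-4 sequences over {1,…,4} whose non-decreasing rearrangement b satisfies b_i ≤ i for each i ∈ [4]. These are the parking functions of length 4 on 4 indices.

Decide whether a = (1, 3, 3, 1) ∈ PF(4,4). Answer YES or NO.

Sorted: b = (1, 1, 3, 3).
  b_1=1 ≤ 1
  b_2=1 ≤ 2
  b_3=3 ≤ 3
  b_4=3 ≤ 4
All bounds hold ⇒ YES

YES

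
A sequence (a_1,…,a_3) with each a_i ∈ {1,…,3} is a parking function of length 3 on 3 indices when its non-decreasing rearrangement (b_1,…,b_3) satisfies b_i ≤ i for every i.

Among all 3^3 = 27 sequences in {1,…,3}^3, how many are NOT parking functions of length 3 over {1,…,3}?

11

|PF(3,3)| = 1·4^2 = 1·16 = 16 [KW]
Check (3,1,3) → sorted (1,3,3): b_2=3>2, not a PF.
3^3 − 16 = 27 − 16 = 11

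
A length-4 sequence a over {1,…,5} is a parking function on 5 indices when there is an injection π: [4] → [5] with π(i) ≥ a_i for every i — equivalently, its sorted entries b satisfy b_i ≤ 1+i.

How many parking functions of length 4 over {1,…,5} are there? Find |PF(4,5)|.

432

|PF| = 2·6^3 = 2 · 216 = 432 (Konheim–Weiss)
Example (3,3,5,2) → sorted (2,3,3,5): b_i ≤ 1+i ∀i, a PF.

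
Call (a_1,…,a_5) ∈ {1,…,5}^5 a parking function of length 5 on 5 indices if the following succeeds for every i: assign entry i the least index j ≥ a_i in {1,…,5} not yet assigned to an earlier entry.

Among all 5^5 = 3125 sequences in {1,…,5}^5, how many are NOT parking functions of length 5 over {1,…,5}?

1829

#PF = (5−5+1)·(5+1)^(5−1) = 1·1296 = 1296 [KW]
E.g. (3,5,3,4,4) → sorted (3,3,4,4,5): b_1=3>1, not a PF.
5^5 − 1296 = 3125 − 1296 = 1829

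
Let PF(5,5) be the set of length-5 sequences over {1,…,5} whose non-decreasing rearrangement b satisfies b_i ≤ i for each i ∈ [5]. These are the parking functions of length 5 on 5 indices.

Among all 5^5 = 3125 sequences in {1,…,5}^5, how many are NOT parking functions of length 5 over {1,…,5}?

|PF| = (5−5+1)·(5+1)^(5−1) = 1 · 1296 = 1296 (Pollak)
Example (3,4,5,5,4) → sorted (3,4,4,5,5): b_1=3>1, not a PF.
So 3125 − 1296 = 1829 fail.

1829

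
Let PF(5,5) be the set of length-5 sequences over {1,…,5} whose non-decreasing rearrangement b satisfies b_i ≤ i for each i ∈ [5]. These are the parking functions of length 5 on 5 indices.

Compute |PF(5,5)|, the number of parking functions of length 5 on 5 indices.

|PF| = 1·6^4 = 1 · 1296 = 1296
E.g. (5,1,1,3,2) → sorted (1,1,2,3,5): b_i ≤ i ∀i, a PF.

1296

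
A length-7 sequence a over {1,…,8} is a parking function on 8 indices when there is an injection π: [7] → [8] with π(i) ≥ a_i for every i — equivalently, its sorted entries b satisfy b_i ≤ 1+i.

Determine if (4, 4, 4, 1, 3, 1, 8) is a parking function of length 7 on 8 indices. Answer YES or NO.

YES

Rearranged: b = (1, 1, 3, 4, 4, 4, 8).
  b_1=1 ≤ 2
  b_2=1 ≤ 3
  b_3=3 ≤ 4
  b_4=4 ≤ 5
  b_5=4 ≤ 6
  b_6=4 ≤ 7
  b_7=8 ≤ 8
All bounds hold ⇒ YES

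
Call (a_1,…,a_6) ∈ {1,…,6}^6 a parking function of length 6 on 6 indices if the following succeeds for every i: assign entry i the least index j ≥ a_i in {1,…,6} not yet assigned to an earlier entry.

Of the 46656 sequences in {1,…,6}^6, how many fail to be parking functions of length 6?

29849

|PF(6,6)| = (6+1−6)·(6+1)^{6−1} = 1 · 16807 = 16807 (Konheim–Weiss)
One tuple (6,3,5,3,6,2) → sorted (2,3,3,5,6,6): b_1=2>1, not a PF.
6^6 − 16807 = 46656 − 16807 = 29849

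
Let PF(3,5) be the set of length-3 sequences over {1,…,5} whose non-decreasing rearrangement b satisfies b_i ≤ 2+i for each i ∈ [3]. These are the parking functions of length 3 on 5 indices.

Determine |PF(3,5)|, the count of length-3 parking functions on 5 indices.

|PF| = (6−3)·6^(3−1) = 3×36 = 108 [KW]
Check (5,3,3) → sorted (3,3,5): b_i ≤ 2+i ∀i, a PF.

108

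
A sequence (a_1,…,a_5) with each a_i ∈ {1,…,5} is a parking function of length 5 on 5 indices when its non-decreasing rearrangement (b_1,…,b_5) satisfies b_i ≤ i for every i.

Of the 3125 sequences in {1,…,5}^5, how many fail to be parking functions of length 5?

|PF(5,5)| = 1·6^4 = 1·1296 = 1296 [KW]
Example (5,4,3,5,4) → sorted (3,4,4,5,5): b_1=3>1, not a PF.
5^5 − 1296 = 3125 − 1296 = 1829

1829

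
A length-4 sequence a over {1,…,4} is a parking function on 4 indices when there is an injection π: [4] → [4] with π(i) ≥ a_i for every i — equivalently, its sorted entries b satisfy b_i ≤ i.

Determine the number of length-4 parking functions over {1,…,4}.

Count = (4−4+1)·(4+1)^(4−1) = 1·125 = 125 (Pollak)
Example (3,1,4,1) → sorted (1,1,3,4): b_i ≤ i ∀i, a PF.

125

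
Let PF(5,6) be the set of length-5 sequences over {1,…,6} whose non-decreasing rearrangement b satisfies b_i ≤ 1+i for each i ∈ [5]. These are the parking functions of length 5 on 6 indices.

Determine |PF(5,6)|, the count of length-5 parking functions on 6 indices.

4802

|PF| = (6+1−5)·(6+1)^{5−1} = 2 · 2401 = 4802 (Pollak)
Check (2,1,4,1,2) → sorted (1,1,2,2,4): b_i ≤ 1+i ∀i, a PF.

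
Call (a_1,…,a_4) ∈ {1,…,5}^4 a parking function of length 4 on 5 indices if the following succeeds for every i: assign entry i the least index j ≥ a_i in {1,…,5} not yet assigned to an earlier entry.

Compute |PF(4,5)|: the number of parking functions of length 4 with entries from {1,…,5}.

#PF = (6−4)·6^(4−1) = 2×216 = 432 [KW]
Check (3,2,5,3) → sorted (2,3,3,5): b_i ≤ 1+i ∀i, a PF.

432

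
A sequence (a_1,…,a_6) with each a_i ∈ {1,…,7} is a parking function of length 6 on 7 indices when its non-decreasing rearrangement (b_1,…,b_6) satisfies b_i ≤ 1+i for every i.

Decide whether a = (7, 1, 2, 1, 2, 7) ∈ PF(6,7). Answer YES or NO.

NO

Order a: b = (1, 1, 2, 2, 7, 7).
  b_1=1 ≤ 2
  b_2=1 ≤ 3
  b_3=2 ≤ 4
  b_4=2 ≤ 5
  b_5=7 > 6
  fails at i=5 ⇒ NO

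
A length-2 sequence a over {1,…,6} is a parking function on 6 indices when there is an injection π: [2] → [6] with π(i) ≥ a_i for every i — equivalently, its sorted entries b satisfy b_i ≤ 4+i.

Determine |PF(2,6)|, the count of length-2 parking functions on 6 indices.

35

Count = (7−2)·7^(2−1) = 5·7 = 35 [KW]
Example (5,5) → sorted (5,5): b_i ≤ 4+i ∀i, a PF.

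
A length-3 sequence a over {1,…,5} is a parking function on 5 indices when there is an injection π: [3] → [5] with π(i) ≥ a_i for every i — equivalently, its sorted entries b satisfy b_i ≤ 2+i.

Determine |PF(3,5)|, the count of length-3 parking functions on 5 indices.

|PF| = (5−3+1)·(5+1)^(3−1) = 3·36 = 108
One tuple (5,2,3) → sorted (2,3,5): b_i ≤ 2+i ∀i, a PF.

108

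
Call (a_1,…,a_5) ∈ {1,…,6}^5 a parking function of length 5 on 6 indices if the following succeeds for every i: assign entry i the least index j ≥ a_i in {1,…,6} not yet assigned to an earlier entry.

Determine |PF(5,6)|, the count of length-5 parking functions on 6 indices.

|PF| = (6−5+1)·(6+1)^(5−1) = 2·2401 = 4802 [KW]
One tuple (6,2,1,3,3) → sorted (1,2,3,3,6): b_i ≤ 1+i ∀i, a PF.

4802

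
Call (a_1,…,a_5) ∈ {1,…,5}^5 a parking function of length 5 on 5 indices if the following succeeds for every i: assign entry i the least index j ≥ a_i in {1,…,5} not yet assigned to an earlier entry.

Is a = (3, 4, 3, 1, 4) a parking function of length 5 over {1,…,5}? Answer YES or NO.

NO

Sorted: b = (1, 3, 3, 4, 4).
  b_1=1 ≤ 1
  b_2=3 > 2
  fails at i=2 ⇒ NO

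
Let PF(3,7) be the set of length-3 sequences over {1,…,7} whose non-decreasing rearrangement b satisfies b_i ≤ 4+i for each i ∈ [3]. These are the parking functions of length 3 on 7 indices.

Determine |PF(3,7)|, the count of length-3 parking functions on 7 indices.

|PF| = (7+1−3)·(7+1)^{3−1} = 5·64 = 320 [KW]
Example (6,3,4) → sorted (3,4,6): b_i ≤ 4+i ∀i, a PF.

320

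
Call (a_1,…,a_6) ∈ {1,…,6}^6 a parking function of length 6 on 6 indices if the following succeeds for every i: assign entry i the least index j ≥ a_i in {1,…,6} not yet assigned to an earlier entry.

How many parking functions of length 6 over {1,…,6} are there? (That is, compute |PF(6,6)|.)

16807

#PF = (6−6+1)·(6+1)^(6−1) = 1·16807 = 16807
Example (2,1,5,5,3,2) → sorted (1,2,2,3,5,5): b_i ≤ i ∀i, a PF.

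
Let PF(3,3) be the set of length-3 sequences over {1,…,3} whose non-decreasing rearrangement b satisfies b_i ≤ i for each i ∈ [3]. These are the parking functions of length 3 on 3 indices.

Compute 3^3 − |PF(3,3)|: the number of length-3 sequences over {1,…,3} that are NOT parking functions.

|PF| = (4−3)·4^(3−1) = 1 · 16 = 16 (Pollak)
One tuple (2,3,2) → sorted (2,2,3): b_1=2>1, not a PF.
3^3 − 16 = 27 − 16 = 11

11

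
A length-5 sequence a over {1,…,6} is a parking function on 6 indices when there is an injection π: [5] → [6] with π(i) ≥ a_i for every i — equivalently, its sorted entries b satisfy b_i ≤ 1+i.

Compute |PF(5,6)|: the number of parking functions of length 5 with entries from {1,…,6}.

4802

Count = (6−5+1)·(6+1)^(5−1) = 2 · 2401 = 4802 (Konheim–Weiss)
E.g. (5,4,2,1,6) → sorted (1,2,4,5,6): b_i ≤ 1+i ∀i, a PF.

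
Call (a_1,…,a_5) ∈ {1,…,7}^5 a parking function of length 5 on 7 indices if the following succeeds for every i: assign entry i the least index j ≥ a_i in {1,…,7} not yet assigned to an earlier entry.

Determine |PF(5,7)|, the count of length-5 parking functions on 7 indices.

|PF| = (8−5)·8^(5−1) = 3 · 4096 = 12288 (Pollak)
E.g. (6,1,4,4,7) → sorted (1,4,4,6,7): b_i ≤ 2+i ∀i, a PF.

12288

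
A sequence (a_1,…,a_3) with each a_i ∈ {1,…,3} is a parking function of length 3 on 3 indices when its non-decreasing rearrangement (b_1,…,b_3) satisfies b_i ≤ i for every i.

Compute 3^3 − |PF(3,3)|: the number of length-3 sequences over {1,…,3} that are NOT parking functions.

#PF = 1·4^2 = 1·16 = 16 (Pollak)
Check (3,1,3) → sorted (1,3,3): b_2=3>2, not a PF.
Total 27; non-PF = 27−16 = 11

11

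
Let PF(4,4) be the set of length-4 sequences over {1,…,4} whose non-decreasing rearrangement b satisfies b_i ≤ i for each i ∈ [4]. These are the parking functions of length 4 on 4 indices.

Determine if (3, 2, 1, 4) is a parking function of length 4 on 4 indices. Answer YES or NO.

YES

Rearranged: b = (1, 2, 3, 4).
  b_1=1 ≤ 1
  b_2=2 ≤ 2
  b_3=3 ≤ 3
  b_4=4 ≤ 4
All bounds hold ⇒ YES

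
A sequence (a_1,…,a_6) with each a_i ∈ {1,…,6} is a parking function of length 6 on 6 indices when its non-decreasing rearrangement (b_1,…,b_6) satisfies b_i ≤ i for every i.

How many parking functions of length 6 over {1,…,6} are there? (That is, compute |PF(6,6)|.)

Count = (7−6)·7^(6−1) = 1 · 16807 = 16807 (Konheim–Weiss)
E.g. (3,1,3,5,2,5) → sorted (1,2,3,3,5,5): b_i ≤ i ∀i, a PF.

16807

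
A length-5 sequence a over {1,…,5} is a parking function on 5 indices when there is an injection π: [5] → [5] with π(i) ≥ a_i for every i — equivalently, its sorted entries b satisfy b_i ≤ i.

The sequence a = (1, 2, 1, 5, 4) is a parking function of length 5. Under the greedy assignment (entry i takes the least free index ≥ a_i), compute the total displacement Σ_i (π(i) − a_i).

Σπ(i) = 1+…+5 = 15; Σa = 1+2+1+5+4 = 13; disp = 15−13 = 2.

2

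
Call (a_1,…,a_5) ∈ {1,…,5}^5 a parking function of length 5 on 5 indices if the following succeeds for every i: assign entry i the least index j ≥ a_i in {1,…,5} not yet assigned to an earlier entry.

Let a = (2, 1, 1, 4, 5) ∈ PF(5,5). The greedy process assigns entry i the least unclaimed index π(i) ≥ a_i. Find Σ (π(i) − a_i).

Σπ(i) = 1+…+5 = 15; Σa = 2+1+1+4+5 = 13; disp = 15−13 = 2.

2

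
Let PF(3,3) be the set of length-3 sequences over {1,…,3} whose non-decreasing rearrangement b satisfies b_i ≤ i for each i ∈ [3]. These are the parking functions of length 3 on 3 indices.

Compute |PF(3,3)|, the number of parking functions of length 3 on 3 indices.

|PF| = (4−3)·4^(3−1) = 1 · 16 = 16
Example (1,2,1) → sorted (1,1,2): b_i ≤ i ∀i, a PF.

16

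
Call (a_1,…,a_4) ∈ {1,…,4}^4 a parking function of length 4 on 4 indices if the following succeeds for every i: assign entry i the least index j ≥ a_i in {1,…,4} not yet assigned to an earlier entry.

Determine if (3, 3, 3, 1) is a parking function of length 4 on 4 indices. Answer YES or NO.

NO

Rearranged: b = (1, 3, 3, 3).
  b_1=1 ≤ 1
  b_2=3 > 2
  fails at i=2 ⇒ NO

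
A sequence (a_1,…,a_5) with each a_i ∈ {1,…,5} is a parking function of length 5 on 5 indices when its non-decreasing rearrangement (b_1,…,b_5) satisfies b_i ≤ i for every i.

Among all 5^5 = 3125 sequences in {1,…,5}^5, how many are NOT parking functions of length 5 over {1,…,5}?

Count = (6−5)·6^(5−1) = 1·1296 = 1296
Check (3,3,2,4,2) → sorted (2,2,3,3,4): b_1=2>1, not a PF.
Total 3125; non-PF = 3125−1296 = 1829

1829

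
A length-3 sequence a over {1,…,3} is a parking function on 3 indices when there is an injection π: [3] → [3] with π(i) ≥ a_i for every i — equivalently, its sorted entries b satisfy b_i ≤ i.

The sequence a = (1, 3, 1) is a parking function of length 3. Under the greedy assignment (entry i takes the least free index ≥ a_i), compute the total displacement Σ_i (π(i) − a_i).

1

Σπ = 6 ({1..3} each once); Σa = 1+3+1 = 5; disp = 6−5 = 1.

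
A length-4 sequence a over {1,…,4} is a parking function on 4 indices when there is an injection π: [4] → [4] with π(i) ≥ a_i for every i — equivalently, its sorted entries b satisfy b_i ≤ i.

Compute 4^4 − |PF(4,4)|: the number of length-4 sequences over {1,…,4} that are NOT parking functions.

131

Count = (5−4)·5^(4−1) = 1·125 = 125
Check (2,3,3,4) → sorted (2,3,3,4): b_1=2>1, not a PF.
4^4 − 125 = 256 − 125 = 131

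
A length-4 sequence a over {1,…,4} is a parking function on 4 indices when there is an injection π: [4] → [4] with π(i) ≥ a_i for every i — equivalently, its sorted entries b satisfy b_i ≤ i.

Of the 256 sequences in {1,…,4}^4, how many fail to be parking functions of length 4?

Count = 1·5^3 = 1 · 125 = 125
Example (4,1,4,2) → sorted (1,2,4,4): b_3=4>3, not a PF.
So 256 − 125 = 131 fail.

131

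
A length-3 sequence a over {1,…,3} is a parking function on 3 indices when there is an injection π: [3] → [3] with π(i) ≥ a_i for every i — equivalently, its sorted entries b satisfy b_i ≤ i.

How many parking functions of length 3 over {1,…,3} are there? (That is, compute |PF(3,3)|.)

|PF(3,3)| = (3−3+1)·(3+1)^(3−1) = 1×16 = 16 (Konheim–Weiss)
Check (2,2,1) → sorted (1,2,2): b_i ≤ i ∀i, a PF.

16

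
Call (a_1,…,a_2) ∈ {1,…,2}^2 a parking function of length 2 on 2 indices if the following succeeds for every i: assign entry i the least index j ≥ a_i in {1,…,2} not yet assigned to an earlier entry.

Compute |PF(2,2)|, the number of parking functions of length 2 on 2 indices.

|PF| = 1·3^1 = 1 · 3 = 3
Example (1,1) → sorted (1,1): b_i ≤ i ∀i, a PF.

3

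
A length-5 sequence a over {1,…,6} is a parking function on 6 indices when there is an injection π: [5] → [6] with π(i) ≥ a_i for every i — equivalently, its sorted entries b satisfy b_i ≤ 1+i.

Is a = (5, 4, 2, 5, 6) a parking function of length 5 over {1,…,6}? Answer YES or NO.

NO

Sorted: b = (2, 4, 5, 5, 6).
  b_1=2 ≤ 2
  b_2=4 > 3
  fails at i=2 ⇒ NO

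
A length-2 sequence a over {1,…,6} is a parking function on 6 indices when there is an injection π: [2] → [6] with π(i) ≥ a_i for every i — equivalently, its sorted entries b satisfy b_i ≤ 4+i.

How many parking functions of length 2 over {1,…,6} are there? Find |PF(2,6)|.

35

|PF(2,6)| = (7−2)·7^(2−1) = 5 · 7 = 35 [KW]
Check (2,3) → sorted (2,3): b_i ≤ 4+i ∀i, a PF.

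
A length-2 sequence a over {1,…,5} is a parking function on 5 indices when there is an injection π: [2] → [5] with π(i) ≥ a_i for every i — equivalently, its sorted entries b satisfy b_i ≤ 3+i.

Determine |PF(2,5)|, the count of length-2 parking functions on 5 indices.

24

|PF| = (5−2+1)·(5+1)^(2−1) = 4×6 = 24
Example (1,1) → sorted (1,1): b_i ≤ 3+i ∀i, a PF.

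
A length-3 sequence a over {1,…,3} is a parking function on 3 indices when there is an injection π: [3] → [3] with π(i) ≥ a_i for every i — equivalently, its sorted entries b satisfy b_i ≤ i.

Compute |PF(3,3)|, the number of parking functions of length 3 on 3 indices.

16

|PF(3,3)| = (3−3+1)·(3+1)^(3−1) = 1×16 = 16 (Pollak)
Example (2,1,3) → sorted (1,2,3): b_i ≤ i ∀i, a PF.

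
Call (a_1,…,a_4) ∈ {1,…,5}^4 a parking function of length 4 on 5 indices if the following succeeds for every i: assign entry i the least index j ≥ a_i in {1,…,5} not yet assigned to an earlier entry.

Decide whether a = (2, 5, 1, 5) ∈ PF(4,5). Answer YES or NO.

Sorted: b = (1, 2, 5, 5).
  b_1=1 ≤ 2
  b_2=2 ≤ 3
  b_3=5 > 4
  fails at i=3 ⇒ NO

NO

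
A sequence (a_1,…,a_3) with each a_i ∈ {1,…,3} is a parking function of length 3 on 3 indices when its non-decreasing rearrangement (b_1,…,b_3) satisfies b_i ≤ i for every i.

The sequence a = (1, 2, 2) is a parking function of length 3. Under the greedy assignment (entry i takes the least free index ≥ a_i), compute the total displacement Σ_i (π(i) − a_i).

Σπ = 3·4/2 = 6 (π permutes [3]); Σa = 1+2+2 = 5; disp = 6−5 = 1.

1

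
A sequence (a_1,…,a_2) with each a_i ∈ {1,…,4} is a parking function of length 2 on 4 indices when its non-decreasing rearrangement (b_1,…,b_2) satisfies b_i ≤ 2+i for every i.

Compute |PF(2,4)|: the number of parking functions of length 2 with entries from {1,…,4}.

15

#PF = (5−2)·5^(2−1) = 3×5 = 15 [KW]
Check (1,4) → sorted (1,4): b_i ≤ 2+i ∀i, a PF.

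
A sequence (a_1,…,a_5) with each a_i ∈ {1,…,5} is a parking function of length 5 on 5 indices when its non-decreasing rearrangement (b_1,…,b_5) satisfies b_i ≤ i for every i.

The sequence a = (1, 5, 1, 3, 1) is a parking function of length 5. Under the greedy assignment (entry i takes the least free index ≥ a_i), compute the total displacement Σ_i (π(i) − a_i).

4

Σπ = 15 ({1..5} each once); Σa = 1+5+1+3+1 = 11; disp = 15−11 = 4.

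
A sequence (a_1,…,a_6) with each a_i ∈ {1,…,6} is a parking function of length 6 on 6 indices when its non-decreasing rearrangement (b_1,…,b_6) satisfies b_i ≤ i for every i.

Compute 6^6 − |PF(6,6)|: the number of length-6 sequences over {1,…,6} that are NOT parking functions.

#PF = 1·7^5 = 1 · 16807 = 16807 (Konheim–Weiss)
One tuple (6,3,2,2,6,1) → sorted (1,2,2,3,6,6): b_5=6>5, not a PF.
6^6 − 16807 = 46656 − 16807 = 29849

29849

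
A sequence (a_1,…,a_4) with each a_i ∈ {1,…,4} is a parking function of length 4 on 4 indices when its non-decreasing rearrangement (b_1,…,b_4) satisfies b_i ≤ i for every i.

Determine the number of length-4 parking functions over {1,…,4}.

#PF = 1·5^3 = 1·125 = 125 (Pollak)
Check (3,2,1,3) → sorted (1,2,3,3): b_i ≤ i ∀i, a PF.

125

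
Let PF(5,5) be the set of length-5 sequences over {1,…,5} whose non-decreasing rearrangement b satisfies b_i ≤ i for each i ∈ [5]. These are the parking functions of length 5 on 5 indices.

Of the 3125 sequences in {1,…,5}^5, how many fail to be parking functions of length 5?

|PF| = (6−5)·6^(5−1) = 1×1296 = 1296
Check (4,3,1,4,5) → sorted (1,3,4,4,5): b_2=3>2, not a PF.
Total 3125; non-PF = 3125−1296 = 1829

1829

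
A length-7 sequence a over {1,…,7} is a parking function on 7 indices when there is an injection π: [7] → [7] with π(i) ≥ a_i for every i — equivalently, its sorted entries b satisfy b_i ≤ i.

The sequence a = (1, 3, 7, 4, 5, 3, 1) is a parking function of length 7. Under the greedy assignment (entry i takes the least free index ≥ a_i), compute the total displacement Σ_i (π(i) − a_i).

4

Σπ = 7·8/2 = 28 (π permutes [7]); Σa = 1+3+7+4+5+3+1 = 24; disp = 28−24 = 4.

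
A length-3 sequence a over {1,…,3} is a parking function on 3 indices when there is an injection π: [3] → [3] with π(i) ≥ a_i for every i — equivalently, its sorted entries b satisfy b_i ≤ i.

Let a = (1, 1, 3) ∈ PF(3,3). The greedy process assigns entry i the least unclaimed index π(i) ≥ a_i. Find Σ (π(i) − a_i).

Σπ = 3·4/2 = 6 (π permutes [3]); Σa = 1+1+3 = 5; disp = 6−5 = 1.

1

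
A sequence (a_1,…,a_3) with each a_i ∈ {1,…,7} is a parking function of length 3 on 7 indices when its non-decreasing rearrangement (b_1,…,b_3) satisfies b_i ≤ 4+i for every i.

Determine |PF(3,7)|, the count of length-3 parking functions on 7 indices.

320

#PF = 5·8^2 = 5 · 64 = 320 [KW]
One tuple (1,6,4) → sorted (1,4,6): b_i ≤ 4+i ∀i, a PF.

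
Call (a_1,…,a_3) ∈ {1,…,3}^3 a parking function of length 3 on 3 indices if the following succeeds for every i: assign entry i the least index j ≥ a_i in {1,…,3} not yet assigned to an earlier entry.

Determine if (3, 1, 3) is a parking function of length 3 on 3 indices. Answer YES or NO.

NO

Order a: b = (1, 3, 3).
  b_1=1 ≤ 1
  b_2=3 > 2
  fails at i=2 ⇒ NO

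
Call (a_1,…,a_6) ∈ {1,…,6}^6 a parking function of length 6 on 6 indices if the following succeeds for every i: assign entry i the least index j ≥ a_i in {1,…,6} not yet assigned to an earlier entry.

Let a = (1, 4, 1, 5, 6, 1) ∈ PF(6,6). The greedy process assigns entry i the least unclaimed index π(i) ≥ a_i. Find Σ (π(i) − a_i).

Σπ = 6·7/2 = 21 (π permutes [6]); Σa = 1+4+1+5+6+1 = 18; disp = 21−18 = 3.

3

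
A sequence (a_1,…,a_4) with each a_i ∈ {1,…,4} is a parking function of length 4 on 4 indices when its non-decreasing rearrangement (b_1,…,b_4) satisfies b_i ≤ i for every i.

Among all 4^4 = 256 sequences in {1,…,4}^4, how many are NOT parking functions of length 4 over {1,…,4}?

|PF(4,4)| = (5−4)·5^(4−1) = 1 · 125 = 125
Example (3,2,3,4) → sorted (2,3,3,4): b_1=2>1, not a PF.
Total 256; non-PF = 256−125 = 131

131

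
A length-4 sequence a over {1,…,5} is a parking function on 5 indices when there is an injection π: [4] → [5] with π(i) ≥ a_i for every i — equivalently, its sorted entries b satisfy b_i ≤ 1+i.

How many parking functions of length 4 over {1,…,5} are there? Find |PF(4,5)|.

432

|PF(4,5)| = 2·6^3 = 2·216 = 432
Example (3,1,3,1) → sorted (1,1,3,3): b_i ≤ 1+i ∀i, a PF.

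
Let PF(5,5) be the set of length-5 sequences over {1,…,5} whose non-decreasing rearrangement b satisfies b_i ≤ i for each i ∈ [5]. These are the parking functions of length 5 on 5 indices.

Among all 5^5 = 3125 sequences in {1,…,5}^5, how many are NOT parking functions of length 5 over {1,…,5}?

1829

#PF = (5−5+1)·(5+1)^(5−1) = 1·1296 = 1296 [KW]
One tuple (5,3,4,4,3) → sorted (3,3,4,4,5): b_1=3>1, not a PF.
Total 3125; non-PF = 3125−1296 = 1829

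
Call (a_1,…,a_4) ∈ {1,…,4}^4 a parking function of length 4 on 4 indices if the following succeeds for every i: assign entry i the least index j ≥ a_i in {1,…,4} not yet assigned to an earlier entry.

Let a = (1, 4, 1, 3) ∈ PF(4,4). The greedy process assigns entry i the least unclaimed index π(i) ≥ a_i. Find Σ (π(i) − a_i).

1

Σπ = 4·5/2 = 10 (π permutes [4]); Σa = 1+4+1+3 = 9; disp = 10−9 = 1.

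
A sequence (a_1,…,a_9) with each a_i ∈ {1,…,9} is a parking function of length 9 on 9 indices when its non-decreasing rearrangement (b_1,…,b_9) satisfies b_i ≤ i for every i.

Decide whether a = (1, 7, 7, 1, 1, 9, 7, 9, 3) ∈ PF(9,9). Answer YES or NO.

Order a: b = (1, 1, 1, 3, 7, 7, 7, 9, 9).
  b_1=1 ≤ 1
  b_2=1 ≤ 2
  b_3=1 ≤ 3
  b_4=3 ≤ 4
  b_5=7 > 5
  fails at i=5 ⇒ NO

NO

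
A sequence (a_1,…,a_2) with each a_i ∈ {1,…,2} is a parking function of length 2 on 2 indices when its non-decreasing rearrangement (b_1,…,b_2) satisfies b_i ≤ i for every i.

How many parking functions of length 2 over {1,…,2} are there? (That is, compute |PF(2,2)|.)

3

Count = (3−2)·3^(2−1) = 1×3 = 3
One tuple (1,1) → sorted (1,1): b_i ≤ i ∀i, a PF.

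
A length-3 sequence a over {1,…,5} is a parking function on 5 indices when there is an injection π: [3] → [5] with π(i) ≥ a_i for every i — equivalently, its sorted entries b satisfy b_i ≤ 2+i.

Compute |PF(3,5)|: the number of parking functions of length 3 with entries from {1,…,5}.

108

#PF = 3·6^2 = 3×36 = 108 (Konheim–Weiss)
Check (4,2,1) → sorted (1,2,4): b_i ≤ 2+i ∀i, a PF.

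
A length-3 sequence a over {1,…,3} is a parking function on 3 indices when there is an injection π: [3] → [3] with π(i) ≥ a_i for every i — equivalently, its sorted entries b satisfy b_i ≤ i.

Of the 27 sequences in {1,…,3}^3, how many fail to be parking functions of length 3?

11

|PF| = (3+1−3)·(3+1)^{3−1} = 1×16 = 16
One tuple (3,2,2) → sorted (2,2,3): b_1=2>1, not a PF.
So 27 − 16 = 11 fail.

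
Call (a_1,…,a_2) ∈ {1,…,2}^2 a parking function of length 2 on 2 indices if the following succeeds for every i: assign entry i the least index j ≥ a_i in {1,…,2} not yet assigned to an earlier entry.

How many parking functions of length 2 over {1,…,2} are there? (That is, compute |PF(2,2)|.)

3

|PF(2,2)| = (3−2)·3^(2−1) = 1 · 3 = 3 [KW]
Example (2,1) → sorted (1,2): b_i ≤ i ∀i, a PF.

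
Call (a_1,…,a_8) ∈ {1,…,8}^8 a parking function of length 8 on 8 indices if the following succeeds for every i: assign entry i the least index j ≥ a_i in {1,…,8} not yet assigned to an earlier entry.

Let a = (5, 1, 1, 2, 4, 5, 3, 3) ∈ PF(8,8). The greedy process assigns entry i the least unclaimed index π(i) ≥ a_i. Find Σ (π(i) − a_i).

12

Σπ = 36 ({1..8} each once); Σa = 5+1+1+2+4+5+3+3 = 24; disp = 36−24 = 12.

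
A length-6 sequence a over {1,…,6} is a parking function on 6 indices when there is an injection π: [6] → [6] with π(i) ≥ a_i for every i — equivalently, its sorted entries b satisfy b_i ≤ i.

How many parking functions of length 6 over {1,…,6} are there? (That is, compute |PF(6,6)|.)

16807

Count = (6−6+1)·(6+1)^(6−1) = 1×16807 = 16807 (Konheim–Weiss)
Check (1,1,5,5,1,1) → sorted (1,1,1,1,5,5): b_i ≤ i ∀i, a PF.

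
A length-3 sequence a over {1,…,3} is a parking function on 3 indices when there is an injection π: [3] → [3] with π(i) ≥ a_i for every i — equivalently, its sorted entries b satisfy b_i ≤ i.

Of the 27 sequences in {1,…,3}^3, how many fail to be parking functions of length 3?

11

|PF| = (4−3)·4^(3−1) = 1 · 16 = 16
Example (3,1,3) → sorted (1,3,3): b_2=3>2, not a PF.
3^3 − 16 = 27 − 16 = 11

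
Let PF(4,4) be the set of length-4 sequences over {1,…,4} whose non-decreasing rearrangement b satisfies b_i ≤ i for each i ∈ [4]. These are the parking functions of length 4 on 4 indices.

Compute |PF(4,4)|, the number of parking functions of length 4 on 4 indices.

125

#PF = (4−4+1)·(4+1)^(4−1) = 1·125 = 125 (Konheim–Weiss)
E.g. (4,1,2,3) → sorted (1,2,3,4): b_i ≤ i ∀i, a PF.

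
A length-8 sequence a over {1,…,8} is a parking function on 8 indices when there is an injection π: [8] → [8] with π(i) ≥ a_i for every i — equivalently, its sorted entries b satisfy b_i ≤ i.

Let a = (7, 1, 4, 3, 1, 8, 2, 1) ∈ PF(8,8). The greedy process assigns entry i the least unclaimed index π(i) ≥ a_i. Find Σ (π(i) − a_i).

Σπ = 36 ({1..8} each once); Σa = 7+1+4+3+1+8+2+1 = 27; disp = 36−27 = 9.

9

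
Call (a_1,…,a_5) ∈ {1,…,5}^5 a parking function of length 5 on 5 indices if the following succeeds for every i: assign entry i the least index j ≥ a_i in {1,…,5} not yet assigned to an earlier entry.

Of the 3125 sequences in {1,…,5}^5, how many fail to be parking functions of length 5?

|PF(5,5)| = (6−5)·6^(5−1) = 1×1296 = 1296 [KW]
Check (5,5,5,3,1) → sorted (1,3,5,5,5): b_2=3>2, not a PF.
5^5 − 1296 = 3125 − 1296 = 1829

1829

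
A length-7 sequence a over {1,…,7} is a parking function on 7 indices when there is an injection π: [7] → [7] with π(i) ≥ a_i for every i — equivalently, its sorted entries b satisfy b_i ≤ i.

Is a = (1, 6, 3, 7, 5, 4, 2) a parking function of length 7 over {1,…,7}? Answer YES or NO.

Order a: b = (1, 2, 3, 4, 5, 6, 7).
  b_1=1 ≤ 1
  b_2=2 ≤ 2
  b_3=3 ≤ 3
  b_4=4 ≤ 4
  b_5=5 ≤ 5
  b_6=6 ≤ 6
  b_7=7 ≤ 7
All bounds hold ⇒ YES

YES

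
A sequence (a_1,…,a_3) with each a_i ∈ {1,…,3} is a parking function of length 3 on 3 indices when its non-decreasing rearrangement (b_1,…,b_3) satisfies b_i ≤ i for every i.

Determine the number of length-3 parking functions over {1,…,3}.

16

Count = (3−3+1)·(3+1)^(3−1) = 1·16 = 16 [KW]
Check (1,3,1) → sorted (1,1,3): b_i ≤ i ∀i, a PF.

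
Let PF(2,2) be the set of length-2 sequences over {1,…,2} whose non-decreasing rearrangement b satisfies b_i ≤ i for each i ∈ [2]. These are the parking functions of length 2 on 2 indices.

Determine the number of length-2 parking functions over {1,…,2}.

|PF| = (2−2+1)·(2+1)^(2−1) = 1×3 = 3 (Pollak)
Check (2,1) → sorted (1,2): b_i ≤ i ∀i, a PF.

3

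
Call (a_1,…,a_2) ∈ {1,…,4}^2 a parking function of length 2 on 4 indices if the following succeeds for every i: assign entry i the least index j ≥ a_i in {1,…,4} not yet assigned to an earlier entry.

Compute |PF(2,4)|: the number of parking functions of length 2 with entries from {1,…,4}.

|PF(2,4)| = 3·5^1 = 3 · 5 = 15 (Konheim–Weiss)
Check (3,2) → sorted (2,3): b_i ≤ 2+i ∀i, a PF.

15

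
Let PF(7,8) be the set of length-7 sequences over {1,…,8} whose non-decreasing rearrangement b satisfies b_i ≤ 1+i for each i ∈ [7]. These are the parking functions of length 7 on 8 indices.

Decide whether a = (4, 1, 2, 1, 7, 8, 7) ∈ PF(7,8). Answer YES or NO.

Sorted: b = (1, 1, 2, 4, 7, 7, 8).
  b_1=1 ≤ 2
  b_2=1 ≤ 3
  b_3=2 ≤ 4
  b_4=4 ≤ 5
  b_5=7 > 6
  fails at i=5 ⇒ NO

NO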